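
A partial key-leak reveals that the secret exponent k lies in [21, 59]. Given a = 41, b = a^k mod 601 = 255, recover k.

41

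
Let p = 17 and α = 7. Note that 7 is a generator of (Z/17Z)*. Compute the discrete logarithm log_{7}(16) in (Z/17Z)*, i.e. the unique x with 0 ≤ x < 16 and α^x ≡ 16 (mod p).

8

Successive powers of 7 modulo 17:
  7^0=1  7^1=7  7^2=15  7^3=3  7^4=4  7^5=11
  7^6=9  7^7=12  7^8=16
So 7^8 ≡ 16 (mod 17), giving x = 8.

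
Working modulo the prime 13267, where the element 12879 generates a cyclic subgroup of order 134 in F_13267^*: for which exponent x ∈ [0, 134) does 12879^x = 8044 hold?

43

Baby-step giant-step with m = ceil(sqrt(134)) = 12.
Baby table (12879^j mod 13267 for j=0..11):
  0:1  1:12879  2:4607  3:3529  4:10516  5:6028  6:9395  7:3165
  8:5811  9:722  10:11738  11:9504
Giant step factor: 12879^(-12) ≡ 4547 (mod 13267).
Scan 8044·4547^i mod 13267 for i = 0, 1, …:
  i=0: 8044   i=1: 12216   i=2: 10490   i=3: 3165
Match at i=3, j=7: x = 3·12 + 7 = 43.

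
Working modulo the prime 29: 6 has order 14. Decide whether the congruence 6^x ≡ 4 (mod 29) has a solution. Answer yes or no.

yes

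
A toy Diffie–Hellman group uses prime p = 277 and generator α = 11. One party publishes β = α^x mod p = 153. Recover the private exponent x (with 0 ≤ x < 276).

Successive powers of 11 modulo 277:
  11^0=1  11^1=11  11^2=121  11^3=223  11^4=237  11^5=114
  11^6=146  11^7=221  11^8=215  11^9=149  11^10=254  11^11=24
  11^12=264  11^13=134  11^14=89  11^15=148  11^16=243  11^17=180
  11^18=41  11^19=174  11^20=252  11^21=2  11^22=22  11^23=242
  11^24=169  11^25=197  11^26=228  11^27=15  11^28=165  11^29=153
So 11^29 ≡ 153 (mod 277), giving x = 29.

29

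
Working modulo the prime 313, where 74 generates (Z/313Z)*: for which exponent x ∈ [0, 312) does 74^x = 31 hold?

119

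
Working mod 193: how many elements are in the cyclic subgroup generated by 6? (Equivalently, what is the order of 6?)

The order of 6 must divide p − 1 = 192 = 2^6 · 3.
Divisors: 1, 2, 3, 4, 6, 8, 12, 16, 24, 32, 48, 64, 96, 192.
Check each in increasing order: 6^1 ≡ 6;  6^2 ≡ 36;  6^3 ≡ 23;  6^4 ≡ 138;  6^6 ≡ 143;  6^8 ≡ 130;  6^12 ≡ 184;  6^16 ≡ 109;  6^24 ≡ 81;  6^32 ≡ 108;  6^48 ≡ 192;  6^64 ≡ 84;  6^96 ≡ 1.
Smallest exponent giving 1 is 96.

96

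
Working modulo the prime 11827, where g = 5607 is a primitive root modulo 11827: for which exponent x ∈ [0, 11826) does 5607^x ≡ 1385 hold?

Baby-step giant-step with m = ceil(sqrt(11826)) = 109.
Baby table (5607^j mod 11827 for j=0..108):
  0:1  1:5607  2:2283  3:3967  4:8209  5:9006  6:7179  7:5372
  8:9262  9:11504  10:10297  11:7692  12:7802  13:9568  14:504  15:11102
  16:3413  17:605  18:9713  19:9283  20:10981  21:10932  22:8210  23:2786
  24:9462  25:9339  26:5644  27:8683  28:5649  29:1237  30:5237  31:9245
  32:10801  33:6967  34:11215  35:10173  36:10217  37:8558  38:2567  39:11537
  40:6096  41:242  42:8616  43:8444  44:2027  45:11469  46:3284  47:10576
  48:10881  49:6101  50:4623  51:8204  52:4625  53:7591  54:9191  55:3698
  56:1955  57:9883  58:4486  59:8800  60:11183  61:8154  62:8123  63:11711
  64:73  65:7193  66:1081  67:5743  68:7907  69:6953  70:3679  71:1865
  72:1987  73:75  74:6580  75:5647  76:1850  77:671  78:1311  79:6210
  80:782  81:8684  82:11256  83:3520  84:9204  85:5627  86:7980  87:2319
  88:4760  89:7608  90:9894  91:7028  92:10259  93:7512  94:3837  95:746
  96:7891  97:30  98:2632  99:9355  100:740  101:9730  102:9986  103:2484
  104:7409  105:5839  106:2137  107:1408  108:6047
Giant step factor: 5607^(-109) ≡ 10506 (mod 11827).
Scan 1385·10506^i mod 11827 for i = 0, 1, …:
  i=0: 1385   i=1: 3600   i=2: 10681   i=3: 10
  i=4: 10444   i=5: 5585   i=6: 2263   i=7: 2808
  i=8: 4310   i=9: 7104     …   i=18: 1145
  i=19: 1311
Match at i=19, j=78: x = 19·109 + 78 = 2149.

2149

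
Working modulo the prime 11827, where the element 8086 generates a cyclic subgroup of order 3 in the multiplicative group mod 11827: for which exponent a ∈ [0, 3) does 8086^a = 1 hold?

Successive powers of 8086 modulo 11827:
  8086^0=1
So 8086^0 ≡ 1 (mod 11827), giving a = 0.

0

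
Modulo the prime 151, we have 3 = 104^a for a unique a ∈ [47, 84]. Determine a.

81

Compute 104^47 mod 151 = 111, then multiply by 104 repeatedly:
  104^47=111  104^48=68  104^49=126  104^50=118  104^51=41
  104^52=36  104^53=120  104^54=98  104^55=75  104^56=99
  104^57=28  104^58=43  104^59=93  104^60=8  104^61=77
  104^62=5  104^63=67  104^64=22  104^65=23  104^66=127
  104^67=71  104^68=136  104^69=101  104^70=85  104^71=82
  104^72=72  104^73=89  104^74=45  104^75=150  104^76=47
  104^77=56  104^78=86  104^79=35  104^80=16  104^81=3
Found 3 at exponent 81.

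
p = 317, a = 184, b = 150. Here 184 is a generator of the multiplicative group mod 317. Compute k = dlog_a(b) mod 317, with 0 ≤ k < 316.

Baby-step giant-step with m = ceil(sqrt(316)) = 18.
Baby table (184^j mod 317 for j=0..17):
  0:1  1:184  2:254  3:137  4:165  5:245  6:66  7:98
  8:280  9:166  10:112  11:3  12:235  13:128  14:94  15:178
  16:101  17:198
Giant step factor: 184^(-18) ≡ 124 (mod 317).
Scan 150·124^i mod 317 for i = 0, 1, …:
  i=0: 150   i=1: 214   i=2: 225   i=3: 4
  i=4: 179   i=5: 6   i=6: 110   i=7: 9
  i=8: 165
Match at i=8, j=4: k = 8·18 + 4 = 148.

148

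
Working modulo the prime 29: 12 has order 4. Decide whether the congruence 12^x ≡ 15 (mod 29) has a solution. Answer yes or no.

⟨12⟩ has order 4; its elements mod 29 are {1, 12, 17, 28}.
15 is not in this set.

no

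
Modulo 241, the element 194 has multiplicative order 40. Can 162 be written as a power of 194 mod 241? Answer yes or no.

yes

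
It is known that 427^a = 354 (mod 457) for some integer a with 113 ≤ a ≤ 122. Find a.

Compute 427^113 mod 457 = 354, then multiply by 427 repeatedly:
  427^113=354
Found 354 at exponent 113.

113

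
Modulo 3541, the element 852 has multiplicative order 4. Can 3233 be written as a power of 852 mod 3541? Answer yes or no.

no

⟨852⟩ has order 4; its elements mod 3541 are {1, 852, 2689, 3540}.
3233 is not in this set.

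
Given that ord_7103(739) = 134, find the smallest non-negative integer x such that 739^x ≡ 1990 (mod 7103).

9

Successive powers of 739 modulo 7103:
  739^0=1  739^1=739  739^2=6293  739^3=5165  739^4=2624  739^5=17
  739^6=5460  739^7=436  739^8=2569  739^9=1990
So 739^9 ≡ 1990 (mod 7103), giving x = 9.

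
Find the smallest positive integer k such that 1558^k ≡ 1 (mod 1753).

438

The order of 1558 must divide p − 1 = 1752 = 2^3 · 3 · 73.
Divisors: 1, 2, 3, 4, 6, 8, 12, 24, 73, 146, 219, 292, 438, 584, 876, 1752.
Check each in increasing order: 1558^1 ≡ 1558;  1558^2 ≡ 1212;  1558^3 ≡ 315;  1558^4 ≡ 1683;  1558^6 ≡ 1057;  1558^8 ≡ 1394;  1558^12 ≡ 588;  1558^24 ≡ 403;  1558^73 ≡ 1571;  1558^146 ≡ 1570;  1558^219 ≡ 1752;  1558^292 ≡ 182;  1558^438 ≡ 1.
Smallest exponent giving 1 is 438.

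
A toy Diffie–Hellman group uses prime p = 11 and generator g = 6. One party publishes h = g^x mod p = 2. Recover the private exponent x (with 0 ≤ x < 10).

Successive powers of 6 modulo 11:
  6^0=1  6^1=6  6^2=3  6^3=7  6^4=9  6^5=10
  6^6=5  6^7=8  6^8=4  6^9=2
So 6^9 ≡ 2 (mod 11), giving x = 9.

9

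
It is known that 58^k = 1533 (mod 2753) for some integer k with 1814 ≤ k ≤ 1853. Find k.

1848

Compute 58^1814 mod 2753 = 2301, then multiply by 58 repeatedly:
  58^1814=2301  58^1815=1314  58^1816=1881  58^1817=1731  58^1818=1290
  58^1819=489  58^1820=832  58^1821=1455  58^1822=1800  58^1823=2539
  58^1824=1353  58^1825=1390  58^1826=783  58^1827=1366  58^1828=2144
  58^1829=467  58^1830=2309  58^1831=1778  58^1832=1263  58^1833=1676
  58^1834=853  58^1835=2673  58^1836=866  58^1837=674  58^1838=550
  58^1839=1617  58^1840=184  58^1841=2413  58^1842=2304  58^1843=1488
  58^1844=961  58^1845=678  58^1846=782  58^1847=1308  58^1848=1533
Found 1533 at exponent 1848.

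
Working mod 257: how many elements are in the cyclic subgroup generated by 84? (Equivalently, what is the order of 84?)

The order of 84 must divide p − 1 = 256 = 2^8.
Divisors: 1, 2, 4, 8, 16, 32, 64, 128, 256.
Check each in increasing order: 84^1 ≡ 84;  84^2 ≡ 117;  84^4 ≡ 68;  84^8 ≡ 255;  84^16 ≡ 4;  84^32 ≡ 16;  84^64 ≡ 256;  84^128 ≡ 1.
Smallest exponent giving 1 is 128.

128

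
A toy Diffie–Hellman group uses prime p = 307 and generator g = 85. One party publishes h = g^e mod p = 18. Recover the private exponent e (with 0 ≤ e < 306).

255

Baby-step giant-step with m = ceil(sqrt(306)) = 18.
Baby table (85^j mod 307 for j=0..17):
  0:1  1:85  2:164  3:125  4:187  5:238  6:275  7:43
  8:278  9:298  10:156  11:59  12:103  13:159  14:7  15:288
  16:227  17:261
Giant step factor: 85^(-18) ≡ 235 (mod 307).
Scan 18·235^i mod 307 for i = 0, 1, …:
  i=0: 18   i=1: 239   i=2: 291   i=3: 231
  i=4: 253   i=5: 204   i=6: 48   i=7: 228
  i=8: 162   i=9: 2     …   i=13: 301
  i=14: 125
Match at i=14, j=3: e = 14·18 + 3 = 255.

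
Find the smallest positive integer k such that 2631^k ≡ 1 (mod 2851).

The order of 2631 must divide p − 1 = 2850 = 2 · 3 · 5^2 · 19.
Divisors: 1, 2, 3, 5, 6, 10, 15, 19, 25, 30, 38, 50, 57, 75, 95, 114, 150, 190, 285, 475, 570, 950, 1425, 2850.
Check each in increasing order: 2631^1 ≡ 2631;  2631^2 ≡ 2784;  2631^3 ≡ 485;  2631^5 ≡ 1717;  2631^6 ≡ 1443;  2631^10 ≡ 155;  2631^15 ≡ 992;  2631^19 ≡ 2677;  2631^25 ≡ 2657;  2631^30 ≡ 469;  2631^38 ≡ 1766;  2631^50 ≡ 573;  2631^57 ≡ 624;  2631^75 ≡ 27;  2631^95 ≡ 1498;  2631^114 ≡ 1640;  2631^150 ≡ 729;  2631^190 ≡ 267;  2631^285 ≡ 826;  2631^475 ≡ 1015;  2631^570 ≡ 887;  2631^950 ≡ 1014;  2631^1425 ≡ 2850;  2631^2850 ≡ 1.
Smallest exponent giving 1 is 2850.

2850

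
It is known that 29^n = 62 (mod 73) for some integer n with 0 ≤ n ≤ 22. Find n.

Compute 29^0 mod 73 = 1, then multiply by 29 repeatedly:
  29^0=1  29^1=29  29^2=38  29^3=7  29^4=57
  29^5=47  29^6=49  29^7=34  29^8=37  29^9=51
  29^10=19  29^11=40  29^12=65  29^13=60  29^14=61
  29^15=17  29^16=55  29^17=62
Found 62 at exponent 17.

17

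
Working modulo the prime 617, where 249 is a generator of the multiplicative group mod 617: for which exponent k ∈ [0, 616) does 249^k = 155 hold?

Baby-step giant-step with m = ceil(sqrt(616)) = 25.
Baby table (249^j mod 617 for j=0..24):
  0:1  1:249  2:301  3:292  4:519  5:278  6:118  7:383
  8:349  9:521  10:159  11:103  12:350  13:153  14:460  15:395
  16:252  17:431  18:578  19:161  20:601  21:335  22:120  23:264
  24:334
Giant step factor: 249^(-25) ≡ 110 (mod 617).
Scan 155·110^i mod 617 for i = 0, 1, …:
  i=0: 155   i=1: 391   i=2: 437   i=3: 561
  i=4: 10   i=5: 483   i=6: 68   i=7: 76
  i=8: 339   i=9: 270     …   i=19: 7
  i=20: 153
Match at i=20, j=13: k = 20·25 + 13 = 513.

513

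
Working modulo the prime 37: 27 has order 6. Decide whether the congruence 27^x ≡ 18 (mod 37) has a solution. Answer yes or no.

no

⟨27⟩ has order 6; its elements mod 37 are {1, 10, 11, 26, 27, 36}.
18 is not in this set.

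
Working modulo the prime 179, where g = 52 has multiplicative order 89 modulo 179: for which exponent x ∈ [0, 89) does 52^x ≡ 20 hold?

81

Baby-step giant-step with m = ceil(sqrt(89)) = 10.
Baby table (52^j mod 179 for j=0..9):
  0:1  1:52  2:19  3:93  4:3  5:156  6:57  7:100
  8:9  9:110
Giant step factor: 52^(-10) ≡ 67 (mod 179).
Scan 20·67^i mod 179 for i = 0, 1, …:
  i=0: 20   i=1: 87   i=2: 101   i=3: 144
  i=4: 161   i=5: 47   i=6: 106   i=7: 121
  i=8: 52
Match at i=8, j=1: x = 8·10 + 1 = 81.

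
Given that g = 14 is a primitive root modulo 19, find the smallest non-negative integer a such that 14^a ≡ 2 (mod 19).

13

Successive powers of 14 modulo 19:
  14^0=1  14^1=14  14^2=6  14^3=8  14^4=17  14^5=10
  14^6=7  14^7=3  14^8=4  14^9=18  14^10=5  14^11=13
  14^12=11  14^13=2
So 14^13 ≡ 2 (mod 19), giving a = 13.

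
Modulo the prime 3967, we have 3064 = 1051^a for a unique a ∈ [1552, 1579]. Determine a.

1561

Compute 1051^1552 mod 3967 = 2564, then multiply by 1051 repeatedly:
  1051^1552=2564  1051^1553=1171  1051^1554=951  1051^1555=3784  1051^1556=2050
  1051^1557=469  1051^1558=1011  1051^1559=3372  1051^1560=1441  1051^1561=3064
Found 3064 at exponent 1561.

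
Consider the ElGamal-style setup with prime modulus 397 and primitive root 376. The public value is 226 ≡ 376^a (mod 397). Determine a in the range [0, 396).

6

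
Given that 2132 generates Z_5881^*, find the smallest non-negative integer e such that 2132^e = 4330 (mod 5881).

3221

Baby-step giant-step with m = ceil(sqrt(5880)) = 77.
Baby table (2132^j mod 5881 for j=0..76):
  0:1  1:2132  2:5292  3:2786  4:5823  5:5726  6:4757  7:3080
  8:3364  9:3109  10:501  11:3671  12:4842  13:1989  14:347  15:4679
  16:1452  17:2258  18:3398  19:5025  20:3999  21:4299  22:2870  23:2600
  24:3298  25:3541  26:4089  27:2106  28:2789  29:457  30:3959  31:1353
  32:2906  33:2899  34:5618  35:3860  36:2001  37:2407  38:3492  39:5479
  40:1562  41:1538  42:3299  43:5673  44:3500  45:4892  46:2731  47:302
  48:2835  49:4433  50:389  51:127  52:238  53:1650  54:962  55:4396
  56:3839  57:4277  58:3014  59:3796  60:816  61:4817  62:1618  63:3310
  64:5601  65:2902  66:252  67:2093  68:4478  69:2233  70:3027  71:2107
  72:4921  73:5749  74:864  75:1295  76:2751
Giant step factor: 2132^(-77) ≡ 3078 (mod 5881).
Scan 4330·3078^i mod 5881 for i = 0, 1, …:
  i=0: 4330   i=1: 1394   i=2: 3483   i=3: 5492
  i=4: 2382   i=5: 4070   i=6: 930   i=7: 4374
  i=8: 1563   i=9: 256     …   i=40: 2885
  i=41: 5601
Match at i=41, j=64: e = 41·77 + 64 = 3221.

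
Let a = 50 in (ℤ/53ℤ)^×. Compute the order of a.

52

The order of 50 must divide p − 1 = 52 = 2^2 · 13.
Divisors: 1, 2, 4, 13, 26, 52.
Check each in increasing order: 50^1 ≡ 50;  50^2 ≡ 9;  50^4 ≡ 28;  50^13 ≡ 23;  50^26 ≡ 52;  50^52 ≡ 1.
Smallest exponent giving 1 is 52.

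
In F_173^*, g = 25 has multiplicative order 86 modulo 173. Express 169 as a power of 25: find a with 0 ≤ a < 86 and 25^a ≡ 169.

32

Baby-step giant-step with m = ceil(sqrt(86)) = 10.
Baby table (25^j mod 173 for j=0..9):
  0:1  1:25  2:106  3:55  4:164  5:121  6:84  7:24
  8:81  9:122
Giant step factor: 25^(-10) ≡ 100 (mod 173).
Scan 169·100^i mod 173 for i = 0, 1, …:
  i=0: 169   i=1: 119   i=2: 136   i=3: 106
Match at i=3, j=2: a = 3·10 + 2 = 32.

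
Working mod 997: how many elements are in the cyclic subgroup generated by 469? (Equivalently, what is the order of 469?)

996

The order of 469 must divide p − 1 = 996 = 2^2 · 3 · 83.
Divisors: 1, 2, 3, 4, 6, 12, 83, 166, 249, 332, 498, 996.
Check each in increasing order: 469^1 ≡ 469;  469^2 ≡ 621;  469^3 ≡ 125;  469^4 ≡ 799;  469^6 ≡ 670;  469^12 ≡ 250;  469^83 ≡ 906;  469^166 ≡ 305;  469^249 ≡ 161;  469^332 ≡ 304;  469^498 ≡ 996;  469^996 ≡ 1.
Smallest exponent giving 1 is 996.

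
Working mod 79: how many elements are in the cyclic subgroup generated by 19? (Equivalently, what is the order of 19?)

39

The order of 19 must divide p − 1 = 78 = 2 · 3 · 13.
Divisors: 1, 2, 3, 6, 13, 26, 39, 78.
Check each in increasing order: 19^1 ≡ 19;  19^2 ≡ 45;  19^3 ≡ 65;  19^6 ≡ 38;  19^13 ≡ 23;  19^26 ≡ 55;  19^39 ≡ 1.
Smallest exponent giving 1 is 39.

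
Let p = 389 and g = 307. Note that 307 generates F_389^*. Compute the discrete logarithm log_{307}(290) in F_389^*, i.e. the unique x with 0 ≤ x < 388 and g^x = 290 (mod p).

Baby-step giant-step with m = ceil(sqrt(388)) = 20.
Baby table (307^j mod 389 for j=0..19):
  0:1  1:307  2:111  3:234  4:262  5:300  6:296  7:235
  8:180  9:22  10:141  11:108  12:91  13:318  14:376  15:288
  16:113  17:70  18:95  19:379
Giant step factor: 307^(-20) ≡ 176 (mod 389).
Scan 290·176^i mod 389 for i = 0, 1, …:
  i=0: 290   i=1: 81   i=2: 252   i=3: 6
  i=4: 278   i=5: 303   i=6: 35   i=7: 325
  i=8: 17   i=9: 269   i=10: 275   i=11: 164
  i=12: 78   i=13: 113
Match at i=13, j=16: x = 13·20 + 16 = 276.

276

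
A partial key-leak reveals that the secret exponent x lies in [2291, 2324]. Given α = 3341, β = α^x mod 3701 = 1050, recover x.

2321

Compute 3341^2291 mod 3701 = 424, then multiply by 3341 repeatedly:
  3341^2291=424  3341^2292=2802  3341^2293=1653  3341^2294=781  3341^2295=116
  3341^2296=2652  3341^2297=138  3341^2298=2134  3341^2299=1568  3341^2300=1773
  3341^2301=1993  3341^2302=514  3341^2303=10  3341^2304=101  3341^2305=650
  3341^2306=2864  3341^2307=1539  3341^2308=1110  3341^2309=108  3341^2310=1831
  3341^2311=3319  3341^2312=583  3341^2313=1077  3341^2314=885  3341^2315=3387
  3341^2316=2010  3341^2317=1796  3341^2318=1115  3341^2319=2009  3341^2320=2156
  3341^2321=1050
Found 1050 at exponent 2321.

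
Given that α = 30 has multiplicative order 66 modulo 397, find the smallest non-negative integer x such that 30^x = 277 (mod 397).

Baby-step giant-step with m = ceil(sqrt(66)) = 9.
Baby table (30^j mod 397 for j=0..8):
  0:1  1:30  2:106  3:4  4:120  5:27  6:16  7:83
  8:108
Giant step factor: 30^(-9) ≡ 366 (mod 397).
Scan 277·366^i mod 397 for i = 0, 1, …:
  i=0: 277   i=1: 147   i=2: 207   i=3: 332
  i=4: 30
Match at i=4, j=1: x = 4·9 + 1 = 37.

37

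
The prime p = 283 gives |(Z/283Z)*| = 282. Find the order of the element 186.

282

The order of 186 must divide p − 1 = 282 = 2 · 3 · 47.
Divisors: 1, 2, 3, 6, 47, 94, 141, 282.
Check each in increasing order: 186^1 ≡ 186;  186^2 ≡ 70;  186^3 ≡ 2;  186^6 ≡ 4;  186^47 ≡ 45;  186^94 ≡ 44;  186^141 ≡ 282;  186^282 ≡ 1.
Smallest exponent giving 1 is 282.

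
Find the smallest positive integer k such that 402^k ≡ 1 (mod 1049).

The order of 402 must divide p − 1 = 1048 = 2^3 · 131.
Divisors: 1, 2, 4, 8, 131, 262, 524, 1048.
Check each in increasing order: 402^1 ≡ 402;  402^2 ≡ 58;  402^4 ≡ 217;  402^8 ≡ 933;  402^131 ≡ 1.
Smallest exponent giving 1 is 131.

131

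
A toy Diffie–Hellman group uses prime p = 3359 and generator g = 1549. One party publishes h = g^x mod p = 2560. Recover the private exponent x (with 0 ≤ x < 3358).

3152

Baby-step giant-step with m = ceil(sqrt(3358)) = 58.
Baby table (1549^j mod 3359 for j=0..57):
  0:1  1:1549  2:1075  3:2470  4:129  5:1640  6:956  7:2884
  8:3205  9:3302  10:2400  11:2546  12:288  13:2724  14:572  15:2611
  16:203  17:2060  18:3249  19:919  20:2674  21:379  22:2605  23:986
  24:2328  25:1865  26:145  27:2911  28:1361  29:2096  30:1910  31:2670
  32:901  33:1664  34:1183  35:1812  36:2023  37:3039  38:1452  39:1977
  40:2324  41:2387  42:2563  43:3108  44:845  45:2254  46:1445  47:1211
  48:1517  49:1892  50:1660  51:1705  52:871  53:2220  54:2523  55:1610
  56:1512  57:865
Giant step factor: 1549^(-58) ≡ 1387 (mod 3359).
Scan 2560·1387^i mod 3359 for i = 0, 1, …:
  i=0: 2560   i=1: 257   i=2: 405   i=3: 782
  i=4: 3036   i=5: 2105   i=6: 664   i=7: 602
  i=8: 1942   i=9: 2995     …   i=53: 2012
  i=54: 2674
Match at i=54, j=20: x = 54·58 + 20 = 3152.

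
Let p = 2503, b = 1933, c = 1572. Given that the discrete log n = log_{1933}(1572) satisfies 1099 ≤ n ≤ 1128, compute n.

Compute 1933^1099 mod 2503 = 1572, then multiply by 1933 repeatedly:
  1933^1099=1572
Found 1572 at exponent 1099.

1099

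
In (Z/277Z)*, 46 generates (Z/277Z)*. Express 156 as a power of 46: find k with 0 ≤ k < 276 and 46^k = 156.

236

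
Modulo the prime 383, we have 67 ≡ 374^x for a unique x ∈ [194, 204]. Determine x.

Compute 374^194 mod 383 = 346, then multiply by 374 repeatedly:
  374^194=346  374^195=333  374^196=67
Found 67 at exponent 196.

196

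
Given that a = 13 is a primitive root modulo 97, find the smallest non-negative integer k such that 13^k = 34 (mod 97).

Baby-step giant-step with m = ceil(sqrt(96)) = 10.
Baby table (13^j mod 97 for j=0..9):
  0:1  1:13  2:72  3:63  4:43  5:74  6:89  7:90
  8:6  9:78
Giant step factor: 13^(-10) ≡ 86 (mod 97).
Scan 34·86^i mod 97 for i = 0, 1, …:
  i=0: 34   i=1: 14   i=2: 40   i=3: 45
  i=4: 87   i=5: 13
Match at i=5, j=1: k = 5·10 + 1 = 51.

51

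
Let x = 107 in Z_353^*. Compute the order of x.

352

The order of 107 must divide p − 1 = 352 = 2^5 · 11.
Divisors: 1, 2, 4, 8, 11, 16, 22, 32, 44, 88, 176, 352.
Check each in increasing order: 107^1 ≡ 107;  107^2 ≡ 153;  107^4 ≡ 111;  107^8 ≡ 319;  107^11 ≡ 67;  107^16 ≡ 97;  107^22 ≡ 253;  107^32 ≡ 231;  107^44 ≡ 116;  107^88 ≡ 42;  107^176 ≡ 352;  107^352 ≡ 1.
Smallest exponent giving 1 is 352.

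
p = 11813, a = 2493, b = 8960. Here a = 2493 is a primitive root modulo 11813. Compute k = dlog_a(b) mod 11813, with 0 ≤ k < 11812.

1557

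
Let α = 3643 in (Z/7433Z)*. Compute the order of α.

7432

The order of 3643 must divide p − 1 = 7432 = 2^3 · 929.
Divisors: 1, 2, 4, 8, 929, 1858, 3716, 7432.
Check each in increasing order: 3643^1 ≡ 3643;  3643^2 ≡ 3544;  3643^4 ≡ 5599;  3643^8 ≡ 3840;  3643^929 ≡ 7287;  3643^1858 ≡ 6450;  3643^3716 ≡ 7432;  3643^7432 ≡ 1.
Smallest exponent giving 1 is 7432.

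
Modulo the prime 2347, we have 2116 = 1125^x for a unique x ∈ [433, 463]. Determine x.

Compute 1125^433 mod 2347 = 1624, then multiply by 1125 repeatedly:
  1125^433=1624  1125^434=1034  1125^435=1485  1125^436=1908  1125^437=1342
  1125^438=629  1125^439=1178  1125^440=1542  1125^441=317  1125^442=2228
  1125^443=2251  1125^444=2309  1125^445=1843  1125^446=974  1125^447=2048
  1125^448=1593  1125^449=1364  1125^450=1909  1125^451=120  1125^452=1221
  1125^453=630  1125^454=2303  1125^455=2134  1125^456=2116
Found 2116 at exponent 456.

456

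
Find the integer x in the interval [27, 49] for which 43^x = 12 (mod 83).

Compute 43^27 mod 83 = 80, then multiply by 43 repeatedly:
  43^27=80  43^28=37  43^29=14  43^30=21  43^31=73
  43^32=68  43^33=19  43^34=70  43^35=22  43^36=33
  43^37=8  43^38=12
Found 12 at exponent 38.

38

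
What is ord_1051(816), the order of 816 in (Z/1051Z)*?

175

The order of 816 must divide p − 1 = 1050 = 2 · 3 · 5^2 · 7.
Divisors: 1, 2, 3, 5, 6, 7, 10, 14, 15, 21, 25, 30, 35, 42, 50, 70, 75, 105, 150, 175, 210, 350, 525, 1050.
Check each in increasing order: 816^1 ≡ 816;  816^2 ≡ 573;  816^3 ≡ 924;  816^5 ≡ 799;  816^6 ≡ 364;  816^7 ≡ 642;  816^10 ≡ 444;  816^14 ≡ 172;  816^15 ≡ 569;  816^21 ≡ 69;  816^25 ≡ 396;  816^30 ≡ 53;  816^35 ≡ 307;  816^42 ≡ 557;  816^50 ≡ 217;  816^70 ≡ 710;  816^75 ≡ 801;  816^105 ≡ 413;  816^150 ≡ 491;  816^175 ≡ 1.
Smallest exponent giving 1 is 175.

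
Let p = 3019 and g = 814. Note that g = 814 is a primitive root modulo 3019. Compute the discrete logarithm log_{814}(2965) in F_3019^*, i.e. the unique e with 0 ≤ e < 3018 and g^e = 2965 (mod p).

Baby-step giant-step with m = ceil(sqrt(3018)) = 55.
Baby table (814^j mod 3019 for j=0..54):
  0:1  1:814  2:1435  3:2756  4:267  5:2989  6:2751  7:2235
  8:1852  9:1047  10:900  11:2002  12:2387  13:1801  14:1799  15:171
  16:320  17:846  18:312  19:372  20:908  21:2476  22:1791  23:2716
  24:916  25:2950  26:1195  27:612  28:33  29:2710  30:2070  31:378
  32:2773  33:2029  34:213  35:1299  36:736  37:1342  38:2529  39:2667
  40:277  41:2072  42:2006  43:2624  44:1503  45:747  46:1239  47:200
  48:2793  49:195  50:1742  51:2077  52:38  53:742  54:188
Giant step factor: 814^(-55) ≡ 1495 (mod 3019).
Scan 2965·1495^i mod 3019 for i = 0, 1, …:
  i=0: 2965   i=1: 783   i=2: 2232   i=3: 845
  i=4: 1333   i=5: 295   i=6: 251   i=7: 889
  i=8: 695   i=9: 489     …   i=46: 242
  i=47: 2529
Match at i=47, j=38: e = 47·55 + 38 = 2623.

2623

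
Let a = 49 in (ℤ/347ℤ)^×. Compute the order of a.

The order of 49 must divide p − 1 = 346 = 2 · 173.
Divisors: 1, 2, 173, 346.
Check each in increasing order: 49^1 ≡ 49;  49^2 ≡ 319;  49^173 ≡ 1.
Smallest exponent giving 1 is 173.

173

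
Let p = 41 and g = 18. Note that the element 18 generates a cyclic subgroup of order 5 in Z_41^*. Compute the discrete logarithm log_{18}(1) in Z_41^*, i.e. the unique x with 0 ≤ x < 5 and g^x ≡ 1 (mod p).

0

Successive powers of 18 modulo 41:
  18^0=1
So 18^0 ≡ 1 (mod 41), giving x = 0.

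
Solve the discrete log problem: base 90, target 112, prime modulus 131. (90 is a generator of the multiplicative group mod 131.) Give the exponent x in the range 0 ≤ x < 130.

Baby-step giant-step with m = ceil(sqrt(130)) = 12.
Baby table (90^j mod 131 for j=0..11):
  0:1  1:90  2:109  3:116  4:91  5:68  6:94  7:76
  8:28  9:31  10:39  11:104
Giant step factor: 90^(-12) ≡ 20 (mod 131).
Scan 112·20^i mod 131 for i = 0, 1, …:
  i=0: 112   i=1: 13   i=2: 129   i=3: 91
Match at i=3, j=4: x = 3·12 + 4 = 40.

40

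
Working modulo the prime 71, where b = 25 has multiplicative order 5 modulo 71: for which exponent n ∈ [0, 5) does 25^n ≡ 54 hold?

4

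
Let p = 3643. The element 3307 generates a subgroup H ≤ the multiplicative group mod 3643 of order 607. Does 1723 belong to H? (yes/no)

1723 ∈ ⟨3307⟩ iff 1723^607 ≡ 1 (mod 3643), since |⟨3307⟩| = 607.
1723^607 mod 3643 = 1.
Since 1 = 1, 1723 lies in the subgroup.

yes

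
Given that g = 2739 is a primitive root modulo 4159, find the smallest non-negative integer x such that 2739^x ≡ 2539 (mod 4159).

Baby-step giant-step with m = ceil(sqrt(4158)) = 65.
Baby table (2739^j mod 4159 for j=0..64):
  0:1  1:2739  2:3444  3:504  4:3827  5:1473  6:317  7:3191
  8:2090  9:1726  10:2890  11:1133  12:673  13:910  14:1249  15:2313
  16:1150  17:1487  18:1232  19:1499  20:828  21:1237  22:2717  23:1412
  24:3757  25:1057  26:459  27:1183  28:376  29:2591  30:1495  31:2349
  32:4097  33:701  34:2740  35:2024  36:3948  37:172  38:1141  39:1790
  40:3508  41:1122  42:3816  43:457  44:4023  45:1806  46:1583  47:2159
  48:3562  49:3463  50:2637  51:2719  52:2731  53:2327  54:2065  55:3954
  56:4129  57:1010  58:655  59:1516  60:1642  61:1559  62:2967  63:4086
  64:3844
Giant step factor: 2739^(-65) ≡ 922 (mod 4159).
Scan 2539·922^i mod 4159 for i = 0, 1, …:
  i=0: 2539   i=1: 3600   i=2: 318   i=3: 2066
  i=4: 30   i=5: 2706   i=6: 3691   i=7: 1040
  i=8: 2310   i=9: 412     …   i=35: 1132
  i=36: 3954
Match at i=36, j=55: x = 36·65 + 55 = 2395.

2395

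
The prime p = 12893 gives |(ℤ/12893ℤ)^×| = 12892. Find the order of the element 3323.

3223

The order of 3323 must divide p − 1 = 12892 = 2^2 · 11 · 293.
Divisors: 1, 2, 4, 11, 22, 44, 293, 586, 1172, 3223, 6446, 12892.
Check each in increasing order: 3323^1 ≡ 3323;  3323^2 ≡ 5921;  3323^4 ≡ 2174;  3323^11 ≡ 4257;  3323^22 ≡ 7384;  3323^44 ≡ 11852;  3323^293 ≡ 1715;  3323^586 ≡ 1621;  3323^1172 ≡ 10362;  3323^3223 ≡ 1.
Smallest exponent giving 1 is 3223.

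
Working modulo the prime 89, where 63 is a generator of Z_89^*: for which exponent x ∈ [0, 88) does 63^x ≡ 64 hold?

16

Baby-step giant-step with m = ceil(sqrt(88)) = 10.
Baby table (63^j mod 89 for j=0..9):
  0:1  1:63  2:53  3:46  4:50  5:35  6:69  7:75
  8:8  9:59
Giant step factor: 63^(-10) ≡ 72 (mod 89).
Scan 64·72^i mod 89 for i = 0, 1, …:
  i=0: 64   i=1: 69
Match at i=1, j=6: x = 1·10 + 6 = 16.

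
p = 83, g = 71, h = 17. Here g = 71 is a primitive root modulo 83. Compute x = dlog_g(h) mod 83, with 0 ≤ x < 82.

34

Baby-step giant-step with m = ceil(sqrt(82)) = 10.
Baby table (71^j mod 83 for j=0..9):
  0:1  1:71  2:61  3:15  4:69  5:2  6:59  7:39
  8:30  9:55
Giant step factor: 71^(-10) ≡ 21 (mod 83).
Scan 17·21^i mod 83 for i = 0, 1, …:
  i=0: 17   i=1: 25   i=2: 27   i=3: 69
Match at i=3, j=4: x = 3·10 + 4 = 34.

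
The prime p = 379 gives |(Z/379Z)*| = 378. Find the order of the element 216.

The order of 216 must divide p − 1 = 378 = 2 · 3^3 · 7.
Divisors: 1, 2, 3, 6, 7, 9, 14, 18, 21, 27, 42, 54, 63, 126, 189, 378.
Check each in increasing order: 216^1 ≡ 216;  216^2 ≡ 39;  216^3 ≡ 86;  216^6 ≡ 195;  216^7 ≡ 51;  216^9 ≡ 94;  216^14 ≡ 327;  216^18 ≡ 119;  216^21 ≡ 1.
Smallest exponent giving 1 is 21.

21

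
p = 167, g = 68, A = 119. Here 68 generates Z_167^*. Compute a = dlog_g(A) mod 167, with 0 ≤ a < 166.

25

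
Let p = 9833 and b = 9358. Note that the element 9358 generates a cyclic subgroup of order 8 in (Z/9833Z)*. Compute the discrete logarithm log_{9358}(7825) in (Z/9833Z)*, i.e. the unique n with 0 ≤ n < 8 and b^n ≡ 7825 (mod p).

3

Successive powers of 9358 modulo 9833:
  9358^0=1  9358^1=9358  9358^2=9299  9358^3=7825
So 9358^3 ≡ 7825 (mod 9833), giving n = 3.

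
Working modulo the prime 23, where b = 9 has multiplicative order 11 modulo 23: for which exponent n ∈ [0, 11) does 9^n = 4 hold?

Successive powers of 9 modulo 23:
  9^0=1  9^1=9  9^2=12  9^3=16  9^4=6  9^5=8
  9^6=3  9^7=4
So 9^7 ≡ 4 (mod 23), giving n = 7.

7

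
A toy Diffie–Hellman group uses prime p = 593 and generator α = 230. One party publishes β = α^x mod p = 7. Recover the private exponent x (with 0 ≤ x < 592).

153

Baby-step giant-step with m = ceil(sqrt(592)) = 25.
Baby table (230^j mod 593 for j=0..24):
  0:1  1:230  2:123  3:419  4:304  5:539  6:33  7:474
  8:501  9:188  10:544  11:590  12:496  13:224  14:522  15:274
  16:162  17:494  18:357  19:276  20:29  21:147  22:9  23:291
  24:514
Giant step factor: 230^(-25) ≡ 245 (mod 593).
Scan 7·245^i mod 593 for i = 0, 1, …:
  i=0: 7   i=1: 529   i=2: 331   i=3: 447
  i=4: 403   i=5: 297   i=6: 419
Match at i=6, j=3: x = 6·25 + 3 = 153.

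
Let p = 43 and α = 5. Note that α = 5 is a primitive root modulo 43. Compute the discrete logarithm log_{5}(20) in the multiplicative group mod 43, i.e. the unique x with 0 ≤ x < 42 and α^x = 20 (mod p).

25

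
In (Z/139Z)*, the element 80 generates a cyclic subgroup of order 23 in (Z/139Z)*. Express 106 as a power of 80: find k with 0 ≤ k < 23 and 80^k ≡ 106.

Successive powers of 80 modulo 139:
  80^0=1  80^1=80  80^2=6  80^3=63  80^4=36  80^5=100
  80^6=77  80^7=44  80^8=45  80^9=125  80^10=131  80^11=55
  80^12=91  80^13=52  80^14=129  80^15=34  80^16=79  80^17=65
  80^18=57  80^19=112  80^20=64  80^21=116  80^22=106
So 80^22 ≡ 106 (mod 139), giving k = 22.

22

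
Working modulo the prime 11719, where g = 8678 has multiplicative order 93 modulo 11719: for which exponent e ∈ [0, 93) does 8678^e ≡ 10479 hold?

18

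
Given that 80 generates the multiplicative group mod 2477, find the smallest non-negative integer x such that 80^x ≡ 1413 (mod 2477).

Baby-step giant-step with m = ceil(sqrt(2476)) = 50.
Baby table (80^j mod 2477 for j=0..49):
  0:1  1:80  2:1446  3:1738  4:328  5:1470  6:1181  7:354
  8:1073  9:1622  10:956  11:2170  12:210  13:1938  14:1466  15:861
  16:2001  17:1552  18:310  19:30  20:2400  21:1271  22:123  23:2409
  24:1991  25:752  26:712  27:2466  28:1597  29:1433  30:698  31:1346
  32:1169  33:1871  34:1060  35:582  36:1974  37:1869  38:900  39:167
  40:975  41:1213  42:437  43:282  44:267  45:1544  46:2147  47:847
  48:881  49:1124
Giant step factor: 80^(-50) ≡ 2275 (mod 2477).
Scan 1413·2275^i mod 2477 for i = 0, 1, …:
  i=0: 1413   i=1: 1906   i=2: 1400   i=3: 2055
  i=4: 1026   i=5: 816   i=6: 1127   i=7: 230
  i=8: 603   i=9: 2044     …   i=15: 1029
  i=16: 210
Match at i=16, j=12: x = 16·50 + 12 = 812.

812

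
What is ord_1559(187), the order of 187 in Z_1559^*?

The order of 187 must divide p − 1 = 1558 = 2 · 19 · 41.
Divisors: 1, 2, 19, 38, 41, 82, 779, 1558.
Check each in increasing order: 187^1 ≡ 187;  187^2 ≡ 671;  187^19 ≡ 456;  187^38 ≡ 589;  187^41 ≡ 1558;  187^82 ≡ 1.
Smallest exponent giving 1 is 82.

82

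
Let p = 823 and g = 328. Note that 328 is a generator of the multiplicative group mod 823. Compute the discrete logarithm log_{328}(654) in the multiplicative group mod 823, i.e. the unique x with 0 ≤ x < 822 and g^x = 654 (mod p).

599

Baby-step giant-step with m = ceil(sqrt(822)) = 29.
Baby table (328^j mod 823 for j=0..28):
  0:1  1:328  2:594  3:604  4:592  5:771  6:227  7:386
  8:689  9:490  10:235  11:541  12:503  13:384  14:33  15:125
  16:673  17:180  18:607  19:753  20:84  21:393  22:516  23:533
  24:348  25:570  26:139  27:327  28:266
Giant step factor: 328^(-29) ≡ 247 (mod 823).
Scan 654·247^i mod 823 for i = 0, 1, …:
  i=0: 654   i=1: 230   i=2: 23   i=3: 743
  i=4: 815   i=5: 493   i=6: 790   i=7: 79
  i=8: 584   i=9: 223     …   i=19: 123
  i=20: 753
Match at i=20, j=19: x = 20·29 + 19 = 599.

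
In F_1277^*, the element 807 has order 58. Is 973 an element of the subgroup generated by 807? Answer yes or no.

yes

973 ∈ ⟨807⟩ iff 973^58 ≡ 1 (mod 1277), since |⟨807⟩| = 58.
973^58 mod 1277 = 1.
Since 1 = 1, 973 lies in the subgroup.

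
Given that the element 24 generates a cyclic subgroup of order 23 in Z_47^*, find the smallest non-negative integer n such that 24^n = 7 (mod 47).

11

Successive powers of 24 modulo 47:
  24^0=1  24^1=24  24^2=12  24^3=6  24^4=3  24^5=25
  24^6=36  24^7=18  24^8=9  24^9=28  24^10=14  24^11=7
So 24^11 ≡ 7 (mod 47), giving n = 11.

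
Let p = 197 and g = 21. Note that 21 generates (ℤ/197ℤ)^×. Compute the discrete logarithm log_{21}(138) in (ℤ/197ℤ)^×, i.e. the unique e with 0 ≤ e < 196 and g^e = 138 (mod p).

122

Baby-step giant-step with m = ceil(sqrt(196)) = 14.
Baby table (21^j mod 197 for j=0..13):
  0:1  1:21  2:47  3:2  4:42  5:94  6:4  7:84
  8:188  9:8  10:168  11:179  12:16  13:139
Giant step factor: 21^(-14) ≡ 93 (mod 197).
Scan 138·93^i mod 197 for i = 0, 1, …:
  i=0: 138   i=1: 29   i=2: 136   i=3: 40
  i=4: 174   i=5: 28   i=6: 43   i=7: 59
  i=8: 168
Match at i=8, j=10: e = 8·14 + 10 = 122.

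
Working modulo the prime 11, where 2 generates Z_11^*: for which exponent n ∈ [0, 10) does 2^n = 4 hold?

2

Successive powers of 2 modulo 11:
  2^0=1  2^1=2  2^2=4
So 2^2 ≡ 4 (mod 11), giving n = 2.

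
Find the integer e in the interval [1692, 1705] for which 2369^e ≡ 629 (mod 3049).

1704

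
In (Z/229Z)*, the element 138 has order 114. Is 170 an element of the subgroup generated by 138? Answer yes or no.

no

170 ∈ ⟨138⟩ iff 170^114 ≡ 1 (mod 229), since |⟨138⟩| = 114.
170^114 mod 229 = 228.
Since 228 ≠ 1, 170 does not lie in the subgroup.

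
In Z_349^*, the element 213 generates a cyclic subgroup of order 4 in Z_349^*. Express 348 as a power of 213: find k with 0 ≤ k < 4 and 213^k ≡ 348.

2

Successive powers of 213 modulo 349:
  213^0=1  213^1=213  213^2=348
So 213^2 ≡ 348 (mod 349), giving k = 2.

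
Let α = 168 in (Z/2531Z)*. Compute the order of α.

1265

The order of 168 must divide p − 1 = 2530 = 2 · 5 · 11 · 23.
Divisors: 1, 2, 5, 10, 11, 22, 23, 46, 55, 110, 115, 230, 253, 506, 1265, 2530.
Check each in increasing order: 168^1 ≡ 168;  168^2 ≡ 383;  168^5 ≡ 1936;  168^10 ≡ 2216;  168^11 ≡ 231;  168^22 ≡ 210;  168^23 ≡ 2377;  168^46 ≡ 937;  168^55 ≡ 2356;  168^110 ≡ 253;  168^115 ≡ 1325;  168^230 ≡ 1642;  168^253 ≡ 232;  168^506 ≡ 673;  168^1265 ≡ 1.
Smallest exponent giving 1 is 1265.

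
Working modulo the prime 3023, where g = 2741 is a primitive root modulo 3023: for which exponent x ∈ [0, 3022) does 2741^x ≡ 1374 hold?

Baby-step giant-step with m = ceil(sqrt(3022)) = 55.
Baby table (2741^j mod 3023 for j=0..54):
  0:1  1:2741  2:926  3:1869  4:1967  5:1538  6:1596  7:355
  8:2672  9:2246  10:1458  11:2995  12:1850  13:1279  14:2082  15:2361
  16:2281  17:657  18:2152  19:759  20:595  21:1498  22:784  23:2614
  24:464  25:2164  26:398  27:2638  28:2765  29:204  30:2932  31:1478
  32:378  33:2232  34:2383  35:2123  36:2891  37:948  38:1711  39:1178
  40:334  41:2548  42:938  43:1508  44:987  45:2805  46:1016  47:673
  48:663  49:460  50:269  51:2740  52:1208  53:943  54:98
Giant step factor: 2741^(-55) ≡ 1663 (mod 3023).
Scan 1374·1663^i mod 3023 for i = 0, 1, …:
  i=0: 1374   i=1: 2597   i=2: 1967
Match at i=2, j=4: x = 2·55 + 4 = 114.

114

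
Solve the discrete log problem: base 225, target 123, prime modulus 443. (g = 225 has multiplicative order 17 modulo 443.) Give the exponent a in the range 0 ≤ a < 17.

Successive powers of 225 modulo 443:
  225^0=1  225^1=225  225^2=123
So 225^2 ≡ 123 (mod 443), giving a = 2.

2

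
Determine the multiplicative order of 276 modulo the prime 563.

281

The order of 276 must divide p − 1 = 562 = 2 · 281.
Divisors: 1, 2, 281, 562.
Check each in increasing order: 276^1 ≡ 276;  276^2 ≡ 171;  276^281 ≡ 1.
Smallest exponent giving 1 is 281.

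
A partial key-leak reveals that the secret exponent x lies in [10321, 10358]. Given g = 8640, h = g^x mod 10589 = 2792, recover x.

10338

Compute 8640^10321 mod 10589 = 7646, then multiply by 8640 repeatedly:
  8640^10321=7646  8640^10322=7258  8640^10323=1062  8640^10324=5606  8640^10325=1754
  8640^10326=1701  8640^10327=9697  8640^10328=1912  8640^10329=840  8640^10330=4135
  8640^10331=9703  8640^10332=807  8640^10333=4918  8640^10334=8452  8640^10335=3536
  8640^10336=1775  8640^10337=3128  8640^10338=2792
Found 2792 at exponent 10338.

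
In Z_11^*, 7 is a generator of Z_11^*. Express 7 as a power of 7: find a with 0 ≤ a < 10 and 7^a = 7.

1

Successive powers of 7 modulo 11:
  7^0=1  7^1=7
So 7^1 ≡ 7 (mod 11), giving a = 1.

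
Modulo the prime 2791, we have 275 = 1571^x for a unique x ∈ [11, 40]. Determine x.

18

Compute 1571^11 mod 2791 = 2069, then multiply by 1571 repeatedly:
  1571^11=2069  1571^12=1675  1571^13=2303  1571^14=877  1571^15=1804
  1571^16=1219  1571^17=423  1571^18=275
Found 275 at exponent 18.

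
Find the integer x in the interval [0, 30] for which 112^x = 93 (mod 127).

17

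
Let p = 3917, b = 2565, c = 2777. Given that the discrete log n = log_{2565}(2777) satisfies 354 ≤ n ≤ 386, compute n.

359

Compute 2565^354 mod 3917 = 3830, then multiply by 2565 repeatedly:
  2565^354=3830  2565^355=114  2565^356=2552  2565^357=573  2565^358=870
  2565^359=2777
Found 2777 at exponent 359.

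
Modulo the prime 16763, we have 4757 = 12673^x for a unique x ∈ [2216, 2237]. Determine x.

Compute 12673^2216 mod 16763 = 13893, then multiply by 12673 repeatedly:
  12673^2216=13893  12673^2217=4200  12673^2218=4075  12673^2219=12435  12673^2220=16555
  12673^2221=12570  12673^2222=821  12673^2223=11473  12673^2224=11830  12673^2225=10081
  12673^2226=5690  12673^2227=11707  12673^2228=10261  12673^2229=7062  12673^2230=15832
  12673^2231=2589  12673^2232=5206  12673^2233=13233  12673^2234=4757
Found 4757 at exponent 2234.

2234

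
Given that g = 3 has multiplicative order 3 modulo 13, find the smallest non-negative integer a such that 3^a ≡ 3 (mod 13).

1

Successive powers of 3 modulo 13:
  3^0=1  3^1=3
So 3^1 ≡ 3 (mod 13), giving a = 1.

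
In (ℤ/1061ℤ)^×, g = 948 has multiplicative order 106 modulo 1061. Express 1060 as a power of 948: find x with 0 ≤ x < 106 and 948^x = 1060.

Baby-step giant-step with m = ceil(sqrt(106)) = 11.
Baby table (948^j mod 1061 for j=0..10):
  0:1  1:948  2:37  3:63  4:308  5:209  6:786  7:306
  8:435  9:712  10:180
Giant step factor: 948^(-11) ≡ 891 (mod 1061).
Scan 1060·891^i mod 1061 for i = 0, 1, …:
  i=0: 1060   i=1: 170   i=2: 808   i=3: 570
  i=4: 712
Match at i=4, j=9: x = 4·11 + 9 = 53.

53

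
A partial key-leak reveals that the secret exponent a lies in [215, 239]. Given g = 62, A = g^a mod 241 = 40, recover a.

228

Compute 62^215 mod 241 = 88, then multiply by 62 repeatedly:
  62^215=88  62^216=154  62^217=149  62^218=80  62^219=140
  62^220=4  62^221=7  62^222=193  62^223=157  62^224=94
  62^225=44  62^226=77  62^227=195  62^228=40
Found 40 at exponent 228.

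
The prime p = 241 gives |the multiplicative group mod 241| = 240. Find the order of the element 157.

240

The order of 157 must divide p − 1 = 240 = 2^4 · 3 · 5.
Divisors: 1, 2, 3, 4, 5, 6, 8, 10, 12, 15, 16, 20, 24, 30, 40, 48, 60, 80, 120, 240.
Check each in increasing order: 157^1 ≡ 157;  157^2 ≡ 67;  157^3 ≡ 156;  157^4 ≡ 151;  157^5 ≡ 89;  157^6 ≡ 236;  157^8 ≡ 147;  157^10 ≡ 209;  157^12 ≡ 25;  157^15 ≡ 44;  157^16 ≡ 160;  157^20 ≡ 60;  157^24 ≡ 143;  157^30 ≡ 8;  157^40 ≡ 226;  157^48 ≡ 205;  157^60 ≡ 64;  157^80 ≡ 225;  157^120 ≡ 240;  157^240 ≡ 1.
Smallest exponent giving 1 is 240.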